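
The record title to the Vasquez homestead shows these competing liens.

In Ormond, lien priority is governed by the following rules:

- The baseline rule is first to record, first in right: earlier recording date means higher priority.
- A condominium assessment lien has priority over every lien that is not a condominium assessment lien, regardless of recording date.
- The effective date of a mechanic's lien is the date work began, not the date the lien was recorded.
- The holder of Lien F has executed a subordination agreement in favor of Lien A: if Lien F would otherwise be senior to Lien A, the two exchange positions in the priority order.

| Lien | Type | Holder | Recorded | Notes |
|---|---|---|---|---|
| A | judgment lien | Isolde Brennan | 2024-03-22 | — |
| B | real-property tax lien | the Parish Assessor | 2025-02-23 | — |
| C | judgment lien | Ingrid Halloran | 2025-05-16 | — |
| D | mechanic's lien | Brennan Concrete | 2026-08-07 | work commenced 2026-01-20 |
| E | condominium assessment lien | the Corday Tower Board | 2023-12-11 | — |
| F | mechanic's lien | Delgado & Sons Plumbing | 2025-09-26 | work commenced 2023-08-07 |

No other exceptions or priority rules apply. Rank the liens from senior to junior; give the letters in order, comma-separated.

E, A, F, B, C, D

First, effective dates: D is treated as recorded 2026-01-20, the work-commencement date; F's effective date is 2023-08-07, when work began.
E, as a condominium assessment lien, has superpriority and ranks first.
Remaining liens by effective date: F (2023-08-07), A (2024-03-22), B (2025-02-23), C (2025-05-16), D (2026-01-20).
Because F would otherwise rank above A, the subordination swaps them.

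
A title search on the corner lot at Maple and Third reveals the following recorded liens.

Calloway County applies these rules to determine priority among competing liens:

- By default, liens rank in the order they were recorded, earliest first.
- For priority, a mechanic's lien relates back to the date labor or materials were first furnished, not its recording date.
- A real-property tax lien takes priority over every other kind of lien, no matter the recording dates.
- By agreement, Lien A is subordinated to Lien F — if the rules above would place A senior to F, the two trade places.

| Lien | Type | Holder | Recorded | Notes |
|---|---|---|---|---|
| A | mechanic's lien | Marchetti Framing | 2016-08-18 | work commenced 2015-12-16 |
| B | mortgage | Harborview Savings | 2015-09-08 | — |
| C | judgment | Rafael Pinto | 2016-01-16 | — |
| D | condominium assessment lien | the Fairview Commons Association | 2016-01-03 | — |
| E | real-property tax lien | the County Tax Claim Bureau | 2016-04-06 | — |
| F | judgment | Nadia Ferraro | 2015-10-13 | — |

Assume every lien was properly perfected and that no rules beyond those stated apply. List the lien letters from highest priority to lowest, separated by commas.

First, effective dates: A relates back to 2015-12-16 (work commenced).
As a real-property tax lien, E is senior to every other lien.
The other liens, earliest effective date first: B (2015-09-08), F (2015-10-13), A (2015-12-16), D (2016-01-03), C (2016-01-16).
A already ranks below F; the subordination has no effect.

E, B, F, A, D, C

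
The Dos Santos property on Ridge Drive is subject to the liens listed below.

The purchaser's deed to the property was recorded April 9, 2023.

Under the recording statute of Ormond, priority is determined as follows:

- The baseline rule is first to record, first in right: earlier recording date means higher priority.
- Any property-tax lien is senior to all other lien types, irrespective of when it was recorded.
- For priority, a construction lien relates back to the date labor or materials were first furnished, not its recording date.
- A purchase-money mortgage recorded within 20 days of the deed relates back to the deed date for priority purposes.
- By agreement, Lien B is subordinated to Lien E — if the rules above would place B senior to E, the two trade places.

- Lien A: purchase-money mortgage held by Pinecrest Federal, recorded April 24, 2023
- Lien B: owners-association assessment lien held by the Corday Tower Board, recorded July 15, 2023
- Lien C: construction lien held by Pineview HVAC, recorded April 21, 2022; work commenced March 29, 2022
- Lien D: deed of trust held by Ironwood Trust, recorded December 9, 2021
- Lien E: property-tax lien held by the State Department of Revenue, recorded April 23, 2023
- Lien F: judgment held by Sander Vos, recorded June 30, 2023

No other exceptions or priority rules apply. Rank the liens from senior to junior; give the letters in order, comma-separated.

Effective dates: A relates back to the deed date April 9, 2023; C is treated as recorded March 29, 2022, the work-commencement date.
E is a property-tax lien and takes priority over every other lien.
The other liens, earliest effective date first: D (December 9, 2021), C (March 29, 2022), A (April 9, 2023), F (June 30, 2023), B (July 15, 2023).
Since B is not senior to E, the subordination leaves the order unchanged.

E, D, C, A, F, B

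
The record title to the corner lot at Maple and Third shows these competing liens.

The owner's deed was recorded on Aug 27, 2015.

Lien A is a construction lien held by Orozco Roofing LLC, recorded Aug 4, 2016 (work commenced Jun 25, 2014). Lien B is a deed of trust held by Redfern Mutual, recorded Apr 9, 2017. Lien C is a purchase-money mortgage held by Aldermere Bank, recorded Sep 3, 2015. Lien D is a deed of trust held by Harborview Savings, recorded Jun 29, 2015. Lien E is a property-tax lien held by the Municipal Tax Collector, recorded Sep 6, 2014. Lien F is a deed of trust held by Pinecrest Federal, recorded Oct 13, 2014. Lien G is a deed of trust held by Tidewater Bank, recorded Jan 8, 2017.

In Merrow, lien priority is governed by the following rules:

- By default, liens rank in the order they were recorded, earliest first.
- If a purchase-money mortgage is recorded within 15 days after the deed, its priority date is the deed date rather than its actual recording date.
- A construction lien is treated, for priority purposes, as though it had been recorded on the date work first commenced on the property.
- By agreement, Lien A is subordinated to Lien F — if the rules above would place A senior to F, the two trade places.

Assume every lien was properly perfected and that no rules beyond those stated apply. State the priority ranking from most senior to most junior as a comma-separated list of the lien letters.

F, E, A, D, C, G, B

Effective dates: A relates back to Jun 25, 2014 (work commenced); C was recorded within the 15-day window, so its effective date is the deed date Aug 27, 2015.
Ordering by effective date: A (Jun 25, 2014), E (Sep 6, 2014), F (Oct 13, 2014), D (Jun 29, 2015), C (Aug 27, 2015), G (Jan 8, 2017), B (Apr 9, 2017).
A would otherwise be senior to F, so under the subordination agreement A and F exchange positions.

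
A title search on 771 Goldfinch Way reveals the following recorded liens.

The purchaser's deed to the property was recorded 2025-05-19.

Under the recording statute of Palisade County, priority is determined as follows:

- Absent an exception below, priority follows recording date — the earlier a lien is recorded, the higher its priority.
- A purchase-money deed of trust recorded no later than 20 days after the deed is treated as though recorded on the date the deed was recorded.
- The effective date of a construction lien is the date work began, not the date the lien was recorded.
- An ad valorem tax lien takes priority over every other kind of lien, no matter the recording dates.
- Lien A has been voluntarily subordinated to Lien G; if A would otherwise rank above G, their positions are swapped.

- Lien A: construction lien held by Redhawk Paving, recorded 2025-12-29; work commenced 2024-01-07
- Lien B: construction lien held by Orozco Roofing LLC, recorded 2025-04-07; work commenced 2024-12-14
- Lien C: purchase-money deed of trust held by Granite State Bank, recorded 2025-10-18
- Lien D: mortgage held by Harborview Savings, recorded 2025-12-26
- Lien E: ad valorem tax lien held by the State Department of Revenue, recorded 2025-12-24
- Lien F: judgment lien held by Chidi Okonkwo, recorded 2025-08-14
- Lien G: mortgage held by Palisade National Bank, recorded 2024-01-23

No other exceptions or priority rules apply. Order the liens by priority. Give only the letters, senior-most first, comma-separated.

E, G, A, B, F, C, D

First, effective dates: A is treated as recorded 2024-01-07, the work-commencement date; B is treated as recorded 2024-12-14, the work-commencement date; C missed the 20-day window (152 days after the deed), so its recording date stands.
As an ad valorem tax lien, E is senior to every other lien.
Among the remaining liens, by effective date: A (2024-01-07), G (2024-01-23), B (2024-12-14), F (2025-08-14), C (2025-10-18), D (2025-12-26).
Because A would otherwise rank above G, the subordination swaps them.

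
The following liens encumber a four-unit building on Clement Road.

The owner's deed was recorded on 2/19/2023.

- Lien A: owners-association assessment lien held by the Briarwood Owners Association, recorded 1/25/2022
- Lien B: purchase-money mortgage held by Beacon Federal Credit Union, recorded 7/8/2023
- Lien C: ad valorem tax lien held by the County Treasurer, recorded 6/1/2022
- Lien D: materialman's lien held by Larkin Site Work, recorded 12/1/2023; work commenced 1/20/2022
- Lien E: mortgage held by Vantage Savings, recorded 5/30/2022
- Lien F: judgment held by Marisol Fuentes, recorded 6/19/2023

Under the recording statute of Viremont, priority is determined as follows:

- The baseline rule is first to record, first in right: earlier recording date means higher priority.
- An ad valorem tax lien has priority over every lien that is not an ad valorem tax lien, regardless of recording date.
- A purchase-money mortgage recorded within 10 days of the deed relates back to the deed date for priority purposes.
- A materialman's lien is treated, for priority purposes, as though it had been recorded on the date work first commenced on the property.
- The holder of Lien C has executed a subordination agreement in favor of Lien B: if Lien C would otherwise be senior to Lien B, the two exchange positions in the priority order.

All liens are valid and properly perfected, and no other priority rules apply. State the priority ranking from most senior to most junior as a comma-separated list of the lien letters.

Effective dates after the stated exceptions: B missed the 10-day window (139 days after the deed), so its recording date stands; D's effective date is 1/20/2022, when work began.
C is an ad valorem tax lien and takes priority over every other lien.
Remaining liens by effective date: D (1/20/2022), A (1/25/2022), E (5/30/2022), F (6/19/2023), B (7/8/2023).
C is senior to B before the subordination, so the two trade places.

B, D, A, E, F, C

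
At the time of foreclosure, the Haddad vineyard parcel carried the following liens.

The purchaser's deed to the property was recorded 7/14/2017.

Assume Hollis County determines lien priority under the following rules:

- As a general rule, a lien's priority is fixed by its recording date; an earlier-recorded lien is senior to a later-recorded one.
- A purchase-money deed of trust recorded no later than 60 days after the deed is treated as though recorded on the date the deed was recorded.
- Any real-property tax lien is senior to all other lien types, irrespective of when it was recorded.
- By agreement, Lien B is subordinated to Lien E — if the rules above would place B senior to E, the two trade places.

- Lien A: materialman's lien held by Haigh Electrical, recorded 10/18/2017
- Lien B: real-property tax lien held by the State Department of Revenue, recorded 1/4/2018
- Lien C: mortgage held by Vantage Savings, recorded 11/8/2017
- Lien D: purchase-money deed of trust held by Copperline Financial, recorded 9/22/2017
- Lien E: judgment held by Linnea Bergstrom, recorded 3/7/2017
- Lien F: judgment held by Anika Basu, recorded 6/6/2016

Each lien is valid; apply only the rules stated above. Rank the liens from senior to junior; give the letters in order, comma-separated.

E, F, B, D, A, C

Effective dates: D was recorded 70 days after the deed, outside the 60-day window, so it keeps its recording date.
As a real-property tax lien, B is senior to every other lien.
Among the remaining liens, by effective date: F (6/6/2016), E (3/7/2017), D (9/22/2017), A (10/18/2017), C (11/8/2017).
The subordination applies — B was senior to E — so B and E swap.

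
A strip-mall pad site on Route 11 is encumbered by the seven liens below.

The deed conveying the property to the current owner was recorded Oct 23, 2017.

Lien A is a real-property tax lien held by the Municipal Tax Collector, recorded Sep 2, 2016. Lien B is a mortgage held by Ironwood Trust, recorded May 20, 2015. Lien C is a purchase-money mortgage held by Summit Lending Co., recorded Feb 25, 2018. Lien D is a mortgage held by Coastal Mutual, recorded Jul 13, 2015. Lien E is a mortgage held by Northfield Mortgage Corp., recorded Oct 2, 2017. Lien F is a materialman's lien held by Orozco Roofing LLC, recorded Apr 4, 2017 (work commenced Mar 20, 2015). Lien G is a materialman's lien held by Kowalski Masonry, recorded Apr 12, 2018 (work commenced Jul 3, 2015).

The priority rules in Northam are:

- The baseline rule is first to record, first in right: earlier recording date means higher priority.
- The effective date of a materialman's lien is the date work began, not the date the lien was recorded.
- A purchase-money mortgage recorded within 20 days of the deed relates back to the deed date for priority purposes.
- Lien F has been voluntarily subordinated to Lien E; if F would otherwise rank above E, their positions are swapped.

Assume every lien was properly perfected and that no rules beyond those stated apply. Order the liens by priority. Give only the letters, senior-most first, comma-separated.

Effective dates: C missed the 20-day window (125 days after the deed), so its recording date stands; F relates back to Mar 20, 2015 (work commenced); G is treated as recorded Jul 3, 2015, the work-commencement date.
Ordering by effective date: F (Mar 20, 2015), B (May 20, 2015), G (Jul 3, 2015), D (Jul 13, 2015), A (Sep 2, 2016), E (Oct 2, 2017), C (Feb 25, 2018).
F would otherwise be senior to E, so under the subordination agreement F and E exchange positions.

E, B, G, D, A, F, C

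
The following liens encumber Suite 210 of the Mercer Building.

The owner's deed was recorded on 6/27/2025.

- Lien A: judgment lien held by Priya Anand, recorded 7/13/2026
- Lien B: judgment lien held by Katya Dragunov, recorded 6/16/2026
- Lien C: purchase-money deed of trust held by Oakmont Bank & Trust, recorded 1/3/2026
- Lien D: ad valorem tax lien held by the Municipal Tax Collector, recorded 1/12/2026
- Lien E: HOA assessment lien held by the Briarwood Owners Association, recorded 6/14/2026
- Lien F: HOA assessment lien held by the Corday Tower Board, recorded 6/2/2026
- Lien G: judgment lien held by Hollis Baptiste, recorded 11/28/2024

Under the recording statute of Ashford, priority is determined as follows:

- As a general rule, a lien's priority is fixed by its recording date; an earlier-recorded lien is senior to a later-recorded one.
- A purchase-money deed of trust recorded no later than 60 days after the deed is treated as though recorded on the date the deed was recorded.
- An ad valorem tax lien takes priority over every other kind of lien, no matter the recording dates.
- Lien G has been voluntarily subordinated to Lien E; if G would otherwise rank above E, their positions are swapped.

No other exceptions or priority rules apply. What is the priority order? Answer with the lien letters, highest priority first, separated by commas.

First, effective dates: C missed the 60-day window (190 days after the deed), so its recording date stands.
As an ad valorem tax lien, D is senior to every other lien.
Ordering the rest by effective date: G (11/28/2024), C (1/3/2026), F (6/2/2026), E (6/14/2026), B (6/16/2026), A (7/13/2026).
Because G would otherwise rank above E, the subordination swaps them.

D, E, C, F, G, B, A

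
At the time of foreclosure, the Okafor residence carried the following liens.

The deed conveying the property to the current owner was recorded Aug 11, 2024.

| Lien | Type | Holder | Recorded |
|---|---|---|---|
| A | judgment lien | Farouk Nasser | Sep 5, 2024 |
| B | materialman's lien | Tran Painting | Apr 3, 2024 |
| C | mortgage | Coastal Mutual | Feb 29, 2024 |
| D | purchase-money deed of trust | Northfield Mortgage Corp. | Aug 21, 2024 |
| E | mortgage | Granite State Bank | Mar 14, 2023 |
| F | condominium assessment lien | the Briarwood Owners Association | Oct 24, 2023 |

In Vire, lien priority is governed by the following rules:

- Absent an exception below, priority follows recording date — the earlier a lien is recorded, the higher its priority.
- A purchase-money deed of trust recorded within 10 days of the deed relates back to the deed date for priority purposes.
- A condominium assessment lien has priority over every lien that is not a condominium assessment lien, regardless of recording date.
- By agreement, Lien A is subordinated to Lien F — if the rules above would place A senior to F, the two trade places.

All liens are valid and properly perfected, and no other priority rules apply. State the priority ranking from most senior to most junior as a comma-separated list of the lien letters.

Adjusting effective dates: D was recorded within the 10-day window, so its effective date is the deed date Aug 11, 2024.
F is a condominium assessment lien and takes priority over every other lien.
Among the remaining liens, by effective date: E (Mar 14, 2023), C (Feb 29, 2024), B (Apr 3, 2024), D (Aug 11, 2024), A (Sep 5, 2024).
A is already junior to F, so the subordination agreement changes nothing.

F, E, C, B, D, A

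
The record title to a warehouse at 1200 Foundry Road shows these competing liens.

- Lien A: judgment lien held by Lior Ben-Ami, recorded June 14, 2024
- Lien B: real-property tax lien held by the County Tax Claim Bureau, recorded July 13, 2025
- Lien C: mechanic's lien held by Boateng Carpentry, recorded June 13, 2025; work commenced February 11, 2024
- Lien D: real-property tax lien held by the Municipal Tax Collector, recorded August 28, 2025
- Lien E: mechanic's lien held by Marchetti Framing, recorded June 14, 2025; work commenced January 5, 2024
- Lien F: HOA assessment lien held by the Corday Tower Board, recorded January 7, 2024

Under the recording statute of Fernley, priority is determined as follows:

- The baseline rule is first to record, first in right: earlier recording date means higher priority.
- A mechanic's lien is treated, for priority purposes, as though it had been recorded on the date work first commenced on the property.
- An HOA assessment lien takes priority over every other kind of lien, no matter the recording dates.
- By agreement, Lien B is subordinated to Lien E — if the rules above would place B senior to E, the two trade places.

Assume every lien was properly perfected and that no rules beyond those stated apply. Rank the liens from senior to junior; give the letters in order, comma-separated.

F, E, C, A, B, D

First, effective dates: C relates back to February 11, 2024 (work commenced); E relates back to January 5, 2024 (work commenced).
F is an HOA assessment lien and takes priority over every other lien.
Among the remaining liens, by effective date: E (January 5, 2024), C (February 11, 2024), A (June 14, 2024), B (July 13, 2025), D (August 28, 2025).
B already ranks below E; the subordination has no effect.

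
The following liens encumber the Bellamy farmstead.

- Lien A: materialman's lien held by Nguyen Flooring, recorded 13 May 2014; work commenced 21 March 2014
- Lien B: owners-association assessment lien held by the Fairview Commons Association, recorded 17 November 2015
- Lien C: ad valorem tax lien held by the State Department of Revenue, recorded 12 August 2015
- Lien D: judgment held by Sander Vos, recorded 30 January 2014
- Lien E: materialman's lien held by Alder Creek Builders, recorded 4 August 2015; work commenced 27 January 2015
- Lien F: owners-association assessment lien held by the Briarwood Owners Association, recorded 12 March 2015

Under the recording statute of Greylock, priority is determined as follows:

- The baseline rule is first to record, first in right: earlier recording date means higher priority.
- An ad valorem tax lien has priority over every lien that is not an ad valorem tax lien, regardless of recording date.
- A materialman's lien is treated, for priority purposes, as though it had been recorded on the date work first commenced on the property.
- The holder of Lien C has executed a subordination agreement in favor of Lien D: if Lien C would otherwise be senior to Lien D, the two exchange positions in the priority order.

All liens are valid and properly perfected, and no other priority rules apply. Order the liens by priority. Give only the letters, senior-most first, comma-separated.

First, effective dates: A relates back to 21 March 2014 (work commenced); E relates back to 27 January 2015 (work commenced).
C, as an ad valorem tax lien, has superpriority and ranks first.
The other liens, earliest effective date first: D (30 January 2014), A (21 March 2014), E (27 January 2015), F (12 March 2015), B (17 November 2015).
C would otherwise be senior to D, so under the subordination agreement C and D exchange positions.

D, C, A, E, F, B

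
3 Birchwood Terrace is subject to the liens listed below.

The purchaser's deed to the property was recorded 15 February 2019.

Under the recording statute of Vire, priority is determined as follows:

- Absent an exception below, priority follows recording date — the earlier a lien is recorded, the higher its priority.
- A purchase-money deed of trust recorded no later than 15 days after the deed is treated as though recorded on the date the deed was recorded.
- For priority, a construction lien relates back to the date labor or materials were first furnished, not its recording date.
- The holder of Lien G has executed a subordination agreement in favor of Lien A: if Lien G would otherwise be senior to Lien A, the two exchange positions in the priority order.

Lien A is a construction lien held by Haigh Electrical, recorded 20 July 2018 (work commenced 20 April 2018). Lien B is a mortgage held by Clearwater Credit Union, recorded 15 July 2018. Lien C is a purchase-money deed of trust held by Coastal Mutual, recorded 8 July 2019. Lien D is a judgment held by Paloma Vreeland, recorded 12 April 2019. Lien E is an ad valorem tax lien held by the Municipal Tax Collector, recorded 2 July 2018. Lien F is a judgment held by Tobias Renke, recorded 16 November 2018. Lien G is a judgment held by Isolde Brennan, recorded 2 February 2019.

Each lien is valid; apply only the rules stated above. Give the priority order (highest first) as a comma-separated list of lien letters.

Effective dates after the stated exceptions: A's effective date is 20 April 2018, when work began; C missed the 15-day window (143 days after the deed), so its recording date stands.
By effective date: A (20 April 2018), E (2 July 2018), B (15 July 2018), F (16 November 2018), G (2 February 2019), D (12 April 2019), C (8 July 2019).
Since G is not senior to A, the subordination leaves the order unchanged.

A, E, B, F, G, D, C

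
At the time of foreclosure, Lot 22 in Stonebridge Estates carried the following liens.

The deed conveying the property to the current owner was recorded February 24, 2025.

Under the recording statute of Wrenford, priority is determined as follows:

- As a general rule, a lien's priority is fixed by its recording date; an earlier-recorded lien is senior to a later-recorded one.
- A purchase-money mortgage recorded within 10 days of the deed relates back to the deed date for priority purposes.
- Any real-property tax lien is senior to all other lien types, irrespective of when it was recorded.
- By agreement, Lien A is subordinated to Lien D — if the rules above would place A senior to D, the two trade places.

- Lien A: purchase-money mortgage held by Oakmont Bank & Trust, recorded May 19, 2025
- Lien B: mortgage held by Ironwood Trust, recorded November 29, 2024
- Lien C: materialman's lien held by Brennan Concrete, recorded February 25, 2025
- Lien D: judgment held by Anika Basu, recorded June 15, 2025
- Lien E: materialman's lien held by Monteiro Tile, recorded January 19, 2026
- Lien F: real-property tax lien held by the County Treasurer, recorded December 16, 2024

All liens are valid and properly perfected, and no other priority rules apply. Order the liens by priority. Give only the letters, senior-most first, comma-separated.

F, B, C, D, A, E

Adjusting effective dates: A was recorded 84 days after the deed, outside the 10-day window, so it keeps its recording date.
F is a real-property tax lien, so it outranks all other liens regardless of date.
Ordering the rest by effective date: B (November 29, 2024), C (February 25, 2025), A (May 19, 2025), D (June 15, 2025), E (January 19, 2026).
A would otherwise be senior to D, so under the subordination agreement A and D exchange positions.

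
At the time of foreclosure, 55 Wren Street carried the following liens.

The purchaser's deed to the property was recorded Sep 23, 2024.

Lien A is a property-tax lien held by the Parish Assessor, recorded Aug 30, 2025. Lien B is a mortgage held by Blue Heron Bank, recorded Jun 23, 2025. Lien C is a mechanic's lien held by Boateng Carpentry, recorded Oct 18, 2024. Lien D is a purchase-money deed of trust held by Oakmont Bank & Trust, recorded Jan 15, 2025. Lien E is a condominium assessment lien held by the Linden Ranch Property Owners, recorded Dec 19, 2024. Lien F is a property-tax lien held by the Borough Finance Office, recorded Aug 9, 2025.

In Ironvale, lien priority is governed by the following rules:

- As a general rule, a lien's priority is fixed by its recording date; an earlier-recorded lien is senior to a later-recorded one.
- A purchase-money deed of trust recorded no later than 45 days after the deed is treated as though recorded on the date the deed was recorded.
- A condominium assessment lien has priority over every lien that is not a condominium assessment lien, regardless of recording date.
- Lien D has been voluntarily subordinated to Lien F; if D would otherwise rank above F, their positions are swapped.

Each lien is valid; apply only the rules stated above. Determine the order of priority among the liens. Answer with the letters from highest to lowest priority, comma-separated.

E, C, F, B, D, A

Adjusting effective dates: D missed the 45-day window (114 days after the deed), so its recording date stands.
E, as a condominium assessment lien, has superpriority and ranks first.
Ordering the rest by effective date: C (Oct 18, 2024), D (Jan 15, 2025), B (Jun 23, 2025), F (Aug 9, 2025), A (Aug 30, 2025).
D is senior to F before the subordination, so the two trade places.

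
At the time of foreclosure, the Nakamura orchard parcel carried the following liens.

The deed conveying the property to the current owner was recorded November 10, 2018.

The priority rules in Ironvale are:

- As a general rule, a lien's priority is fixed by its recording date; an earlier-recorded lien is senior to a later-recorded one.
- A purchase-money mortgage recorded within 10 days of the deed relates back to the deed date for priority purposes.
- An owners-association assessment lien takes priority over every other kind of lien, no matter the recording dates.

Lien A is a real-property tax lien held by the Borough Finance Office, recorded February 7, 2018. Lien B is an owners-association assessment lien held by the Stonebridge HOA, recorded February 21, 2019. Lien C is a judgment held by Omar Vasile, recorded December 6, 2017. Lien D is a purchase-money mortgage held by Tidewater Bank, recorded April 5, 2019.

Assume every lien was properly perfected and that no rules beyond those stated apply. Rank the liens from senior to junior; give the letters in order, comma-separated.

Effective dates after the stated exceptions: D was recorded 146 days after the deed — beyond 10 days — so no relation-back applies.
B is an owners-association assessment lien, so it outranks all other liens regardless of date.
The other liens, earliest effective date first: C (December 6, 2017), A (February 7, 2018), D (April 5, 2019).

B, C, A, D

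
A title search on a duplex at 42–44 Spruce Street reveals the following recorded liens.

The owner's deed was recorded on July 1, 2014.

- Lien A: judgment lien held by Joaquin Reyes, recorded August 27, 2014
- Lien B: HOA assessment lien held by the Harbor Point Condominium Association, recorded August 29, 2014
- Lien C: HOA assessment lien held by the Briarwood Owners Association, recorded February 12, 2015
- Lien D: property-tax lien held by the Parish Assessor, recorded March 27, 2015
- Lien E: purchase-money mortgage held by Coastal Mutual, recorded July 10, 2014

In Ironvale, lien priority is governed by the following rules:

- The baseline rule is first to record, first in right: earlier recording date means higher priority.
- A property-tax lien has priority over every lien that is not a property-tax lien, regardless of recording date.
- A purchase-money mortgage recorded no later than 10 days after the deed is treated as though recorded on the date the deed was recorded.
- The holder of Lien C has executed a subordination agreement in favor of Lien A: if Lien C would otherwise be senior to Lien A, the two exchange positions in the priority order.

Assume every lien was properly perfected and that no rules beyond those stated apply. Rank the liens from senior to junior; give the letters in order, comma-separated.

D, E, A, B, C

Effective dates after the stated exceptions: E was recorded within the 10-day window, so its effective date is the deed date July 1, 2014.
D is a property-tax lien and takes priority over every other lien.
The other liens, earliest effective date first: E (July 1, 2014), A (August 27, 2014), B (August 29, 2014), C (February 12, 2015).
Since C is not senior to A, the subordination leaves the order unchanged.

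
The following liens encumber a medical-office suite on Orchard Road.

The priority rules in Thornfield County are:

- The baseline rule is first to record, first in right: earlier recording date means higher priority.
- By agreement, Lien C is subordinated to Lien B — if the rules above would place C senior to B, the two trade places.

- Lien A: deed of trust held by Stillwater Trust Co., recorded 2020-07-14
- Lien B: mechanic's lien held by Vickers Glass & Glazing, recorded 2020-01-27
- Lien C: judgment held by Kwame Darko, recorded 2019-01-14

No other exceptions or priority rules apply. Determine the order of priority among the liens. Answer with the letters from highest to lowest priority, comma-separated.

Sorted by effective date: C (2019-01-14), B (2020-01-27), A (2020-07-14).
C is senior to B before the subordination, so the two trade places.

B, C, A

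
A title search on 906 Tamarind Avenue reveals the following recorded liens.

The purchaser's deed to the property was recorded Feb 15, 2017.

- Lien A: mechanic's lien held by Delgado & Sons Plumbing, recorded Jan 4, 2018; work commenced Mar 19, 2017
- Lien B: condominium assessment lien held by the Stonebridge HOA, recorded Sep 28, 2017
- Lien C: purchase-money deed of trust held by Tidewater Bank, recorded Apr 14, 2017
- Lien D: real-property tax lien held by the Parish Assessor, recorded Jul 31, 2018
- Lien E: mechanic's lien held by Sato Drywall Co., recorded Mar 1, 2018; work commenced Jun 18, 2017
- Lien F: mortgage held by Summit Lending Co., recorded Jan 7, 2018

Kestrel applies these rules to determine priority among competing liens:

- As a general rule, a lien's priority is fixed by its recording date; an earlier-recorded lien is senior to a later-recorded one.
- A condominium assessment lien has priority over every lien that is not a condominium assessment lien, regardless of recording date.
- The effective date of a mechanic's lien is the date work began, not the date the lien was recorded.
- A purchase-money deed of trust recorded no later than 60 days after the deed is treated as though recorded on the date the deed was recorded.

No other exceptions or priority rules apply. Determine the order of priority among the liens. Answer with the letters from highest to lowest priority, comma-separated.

B, C, A, E, F, D

First, effective dates: A's effective date is Mar 19, 2017, when work began; C's effective date is the deed date, Feb 15, 2017; E is treated as recorded Jun 18, 2017, the work-commencement date.
B, as a condominium assessment lien, has superpriority and ranks first.
The other liens, earliest effective date first: C (Feb 15, 2017), A (Mar 19, 2017), E (Jun 18, 2017), F (Jan 7, 2018), D (Jul 31, 2018).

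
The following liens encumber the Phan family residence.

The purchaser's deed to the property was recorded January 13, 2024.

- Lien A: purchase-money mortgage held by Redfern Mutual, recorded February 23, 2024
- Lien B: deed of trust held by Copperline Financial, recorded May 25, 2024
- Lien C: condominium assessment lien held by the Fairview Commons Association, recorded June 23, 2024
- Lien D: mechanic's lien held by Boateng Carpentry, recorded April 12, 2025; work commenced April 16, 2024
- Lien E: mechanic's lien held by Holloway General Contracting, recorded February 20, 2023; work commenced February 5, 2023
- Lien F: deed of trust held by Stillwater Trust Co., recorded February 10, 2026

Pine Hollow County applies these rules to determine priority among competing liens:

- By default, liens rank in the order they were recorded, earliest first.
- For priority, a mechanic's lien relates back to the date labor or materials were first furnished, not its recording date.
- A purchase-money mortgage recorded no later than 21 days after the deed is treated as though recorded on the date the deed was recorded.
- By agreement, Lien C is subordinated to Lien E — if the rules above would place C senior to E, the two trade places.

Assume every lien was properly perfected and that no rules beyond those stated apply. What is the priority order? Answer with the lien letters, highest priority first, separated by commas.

E, A, D, B, C, F

Adjusting effective dates: A missed the 21-day window (41 days after the deed), so its recording date stands; D is treated as recorded April 16, 2024, the work-commencement date; E is treated as recorded February 5, 2023, the work-commencement date.
Ordering by effective date: E (February 5, 2023), A (February 23, 2024), D (April 16, 2024), B (May 25, 2024), C (June 23, 2024), F (February 10, 2026).
C already ranks below E; the subordination has no effect.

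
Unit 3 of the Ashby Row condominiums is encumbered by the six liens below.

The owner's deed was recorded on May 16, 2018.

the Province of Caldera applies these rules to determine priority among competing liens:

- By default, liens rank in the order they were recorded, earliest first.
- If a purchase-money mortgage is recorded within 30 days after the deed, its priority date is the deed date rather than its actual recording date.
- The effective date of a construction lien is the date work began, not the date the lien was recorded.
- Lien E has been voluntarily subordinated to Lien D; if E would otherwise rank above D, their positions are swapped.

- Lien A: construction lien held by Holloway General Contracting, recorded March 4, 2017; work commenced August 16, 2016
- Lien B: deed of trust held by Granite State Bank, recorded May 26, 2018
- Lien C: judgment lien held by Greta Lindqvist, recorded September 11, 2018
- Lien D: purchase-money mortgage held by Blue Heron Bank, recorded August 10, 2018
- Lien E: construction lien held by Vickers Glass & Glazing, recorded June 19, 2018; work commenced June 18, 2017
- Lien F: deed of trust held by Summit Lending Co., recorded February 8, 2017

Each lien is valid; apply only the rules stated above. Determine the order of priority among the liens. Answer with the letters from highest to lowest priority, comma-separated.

Adjusting effective dates: A's effective date is August 16, 2016, when work began; D was recorded 86 days after the deed, outside the 30-day window, so it keeps its recording date; E relates back to June 18, 2017 (work commenced).
Sorted by effective date: A (August 16, 2016), F (February 8, 2017), E (June 18, 2017), B (May 26, 2018), D (August 10, 2018), C (September 11, 2018).
E is senior to D before the subordination, so the two trade places.

A, F, D, B, E, C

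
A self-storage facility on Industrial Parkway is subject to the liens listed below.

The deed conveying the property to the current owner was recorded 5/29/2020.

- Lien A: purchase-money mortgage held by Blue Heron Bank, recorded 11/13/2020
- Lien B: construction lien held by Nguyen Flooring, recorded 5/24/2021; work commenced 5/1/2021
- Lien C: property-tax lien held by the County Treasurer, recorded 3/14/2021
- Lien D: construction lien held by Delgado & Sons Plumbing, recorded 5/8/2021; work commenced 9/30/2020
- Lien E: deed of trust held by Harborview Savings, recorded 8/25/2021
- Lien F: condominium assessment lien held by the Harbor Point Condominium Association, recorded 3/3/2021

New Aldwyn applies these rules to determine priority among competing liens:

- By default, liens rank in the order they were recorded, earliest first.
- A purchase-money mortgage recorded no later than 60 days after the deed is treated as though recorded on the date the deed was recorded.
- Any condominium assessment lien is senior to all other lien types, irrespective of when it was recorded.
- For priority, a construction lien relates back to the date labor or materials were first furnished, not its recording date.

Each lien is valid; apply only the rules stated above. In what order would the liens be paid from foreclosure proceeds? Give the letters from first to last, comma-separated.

F, D, A, C, B, E

Effective dates after the stated exceptions: A was recorded 168 days after the deed — beyond 60 days — so no relation-back applies; B is treated as recorded 5/1/2021, the work-commencement date; D's effective date is 9/30/2020, when work began.
F is a condominium assessment lien and takes priority over every other lien.
Among the remaining liens, by effective date: D (9/30/2020), A (11/13/2020), C (3/14/2021), B (5/1/2021), E (8/25/2021).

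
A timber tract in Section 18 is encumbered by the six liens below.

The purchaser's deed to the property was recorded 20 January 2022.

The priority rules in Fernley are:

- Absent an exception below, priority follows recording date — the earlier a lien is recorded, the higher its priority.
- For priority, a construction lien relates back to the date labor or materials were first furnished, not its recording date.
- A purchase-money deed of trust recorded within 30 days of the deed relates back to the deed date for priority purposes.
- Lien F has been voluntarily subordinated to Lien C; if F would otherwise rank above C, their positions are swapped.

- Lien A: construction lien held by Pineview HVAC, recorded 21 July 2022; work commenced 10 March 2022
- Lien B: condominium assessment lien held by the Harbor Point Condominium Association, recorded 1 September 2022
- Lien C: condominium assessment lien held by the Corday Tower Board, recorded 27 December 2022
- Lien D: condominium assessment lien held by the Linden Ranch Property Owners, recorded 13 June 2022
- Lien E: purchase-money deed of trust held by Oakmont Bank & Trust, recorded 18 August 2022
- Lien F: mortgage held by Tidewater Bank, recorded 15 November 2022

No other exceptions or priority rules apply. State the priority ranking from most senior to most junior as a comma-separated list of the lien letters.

A, D, E, B, C, F

Effective dates after the stated exceptions: A's effective date is 10 March 2022, when work began; E was recorded 210 days after the deed, outside the 30-day window, so it keeps its recording date.
Sorted by effective date: A (10 March 2022), D (13 June 2022), E (18 August 2022), B (1 September 2022), F (15 November 2022), C (27 December 2022).
F would otherwise be senior to C, so under the subordination agreement F and C exchange positions.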